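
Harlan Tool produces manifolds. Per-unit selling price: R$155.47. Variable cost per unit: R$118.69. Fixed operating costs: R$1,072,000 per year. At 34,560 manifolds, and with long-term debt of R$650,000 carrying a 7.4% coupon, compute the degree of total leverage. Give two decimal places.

8.42

At 34,560 units, contribution = 34,560 × R$36.78 = R$1,271,116.80.
EBIT = R$1,271,116.80 − R$1,072,000 = R$199,116.80. Interest = R$48,100.00.
DOL = R$1,271,116.80 ÷ R$199,116.80 = 6.3838; DFL = R$199,116.80 ÷ R$151,016.80 = 1.3185.
Combined leverage = 6.3838 × 1.3185 = 8.4170.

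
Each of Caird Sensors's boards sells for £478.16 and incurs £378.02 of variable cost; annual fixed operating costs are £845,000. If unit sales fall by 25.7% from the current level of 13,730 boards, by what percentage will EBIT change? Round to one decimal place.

Contribution at this volume is 13,730 × £100.14 = £1,374,922.20.
Operating income = contribution − fixed costs = £1,374,922.20 − £845,000 = £529,922.20.
DOL = contribution ÷ EBIT = £1,374,922.20 ÷ £529,922.20 = 2.5946.
So EBIT moves 2.5946 × (-25.7%) = -66.7%.

-66.7%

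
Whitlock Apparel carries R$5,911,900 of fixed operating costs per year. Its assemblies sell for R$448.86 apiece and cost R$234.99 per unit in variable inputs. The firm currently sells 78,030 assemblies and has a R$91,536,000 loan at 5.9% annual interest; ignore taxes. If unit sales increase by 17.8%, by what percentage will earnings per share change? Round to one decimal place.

+55.3%

At 78,030 units, contribution = 78,030 × R$213.87 = R$16,688,276.10.
EBIT = R$16,688,276.10 − R$5,911,900 = R$10,776,376.10.
After interest of R$5,400,624.00, pre-tax earnings = R$5,375,752.10.
DCL = total CM / (EBIT − I) = R$16,688,276.10 / R$5,375,752.10 = 3.1044.
%ΔEPS = DCL × %ΔSales = 3.1044 × +17.8% = +55.3%.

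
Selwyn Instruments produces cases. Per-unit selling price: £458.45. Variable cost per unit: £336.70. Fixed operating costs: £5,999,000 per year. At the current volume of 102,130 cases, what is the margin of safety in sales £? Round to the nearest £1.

Each unit contributes £458.45 − £336.70 = £121.75. Break-even units = £5,999,000 ÷ £121.75 = 49,273.10; break-even revenue = 49,273.10 × £458.45 = £22,589,252.98.
Actual sales revenue = 102,130 × £458.45 = £46,821,498.50.
Margin of safety = £46,821,498.50 − £22,589,252.98 = £24,232,246.

£24,232,246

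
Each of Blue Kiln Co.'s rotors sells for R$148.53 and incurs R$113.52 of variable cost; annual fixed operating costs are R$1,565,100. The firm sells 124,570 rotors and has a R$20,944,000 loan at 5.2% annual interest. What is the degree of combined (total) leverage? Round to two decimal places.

2.55

Contribution at this volume is 124,570 × R$35.01 = R$4,361,195.70.
Operating income = contribution − fixed costs = R$4,361,195.70 − R$1,565,100 = R$2,796,095.70. Interest = R$1,089,088.00, so EBIT − I = R$1,707,007.70.
Degree of total leverage = total CM / (EBIT − interest) = R$4,361,195.70 / R$1,707,007.70 = 2.5549.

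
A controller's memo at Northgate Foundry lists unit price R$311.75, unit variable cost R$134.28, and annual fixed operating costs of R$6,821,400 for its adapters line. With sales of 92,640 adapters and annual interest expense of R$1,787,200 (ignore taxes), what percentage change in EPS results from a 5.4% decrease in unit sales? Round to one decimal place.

Total contribution margin = 92,640 × R$177.47 = R$16,440,820.80.
Operating income = contribution − fixed costs = R$16,440,820.80 − R$6,821,400 = R$9,619,420.80.
Interest = R$1,787,200.00, so EBIT − I = R$7,832,220.80.
Degree of combined leverage = contribution ÷ (EBIT − I) = R$16,440,820.80 ÷ R$7,832,220.80 = 2.0991.
EPS therefore changes by 2.0991 × (-5.4%) = -11.3%.

-11.3%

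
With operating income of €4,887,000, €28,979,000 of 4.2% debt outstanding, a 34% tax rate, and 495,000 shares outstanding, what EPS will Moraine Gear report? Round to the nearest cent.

€4.89

Pre-tax income = €4,887,000 − €1,217,118.00 = €3,669,882.00.
After tax at 34%: net income = €3,669,882.00 × 0.66 = €2,422,122.12.
EPS = €2,422,122.12 ÷ 495,000 = €4.89.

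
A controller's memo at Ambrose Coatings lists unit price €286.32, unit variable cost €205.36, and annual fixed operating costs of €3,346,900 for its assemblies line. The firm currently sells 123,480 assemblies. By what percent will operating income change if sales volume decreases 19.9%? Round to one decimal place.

-29.9%

At 123,480 units, contribution = 123,480 × €80.96 = €9,996,940.80.
Operating income = contribution − fixed costs = €9,996,940.80 − €3,346,900 = €6,650,040.80.
So DOL = total CM / EBIT = €9,996,940.80 / €6,650,040.80 = 1.5033.
Operating income changes by 1.5033 × -19.9% = -29.9%.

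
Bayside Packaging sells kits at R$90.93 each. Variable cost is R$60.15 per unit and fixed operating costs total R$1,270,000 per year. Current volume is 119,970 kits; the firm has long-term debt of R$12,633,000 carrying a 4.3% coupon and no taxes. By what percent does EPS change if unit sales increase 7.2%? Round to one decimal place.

Total contribution margin = 119,970 × R$30.78 = R$3,692,676.60.
EBIT = R$3,692,676.60 − R$1,270,000 = R$2,422,676.60.
After interest of R$543,219.00, pre-tax earnings = R$1,879,457.60.
Degree of combined leverage = contribution ÷ (EBIT − I) = R$3,692,676.60 ÷ R$1,879,457.60 = 1.9648.
EPS therefore changes by 1.9648 × (+7.2%) = +14.1%.

+14.1%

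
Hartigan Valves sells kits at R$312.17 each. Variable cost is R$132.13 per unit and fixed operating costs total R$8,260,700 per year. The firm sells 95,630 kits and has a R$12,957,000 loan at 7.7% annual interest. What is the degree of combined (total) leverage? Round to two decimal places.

Contribution at this volume is 95,630 × R$180.04 = R$17,217,225.20.
Subtracting fixed costs: EBIT = R$17,217,225.20 − R$8,260,700 = R$8,956,525.20. Interest = R$997,689.00, so EBIT − I = R$7,958,836.20.
DCL = contribution ÷ (EBIT − I) = R$17,217,225.20 ÷ R$7,958,836.20 = 2.1633.

2.16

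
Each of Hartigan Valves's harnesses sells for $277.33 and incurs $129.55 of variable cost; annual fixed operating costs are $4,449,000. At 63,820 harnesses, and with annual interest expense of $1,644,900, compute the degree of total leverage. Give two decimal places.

2.83

Total contribution margin = 63,820 × $147.78 = $9,431,319.60.
EBIT = $9,431,319.60 − $4,449,000 = $4,982,319.60. Interest = $1,644,900.00.
DOL = $9,431,319.60 ÷ $4,982,319.60 = 1.8930; DFL = $4,982,319.60 ÷ $3,337,419.60 = 1.4929.
Combined leverage = 1.8930 × 1.4929 = 2.8261.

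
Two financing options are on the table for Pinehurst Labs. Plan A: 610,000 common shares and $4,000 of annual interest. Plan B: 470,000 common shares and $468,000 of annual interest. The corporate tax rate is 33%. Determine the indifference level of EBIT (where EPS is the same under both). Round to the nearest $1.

$2,025,714

Set EPS_A = EPS_B: (EBIT − $4,000)(1 − 0.33) ÷ 610,000 = (EBIT − $468,000)(1 − 0.33) ÷ 470,000.
The (1 − t) factor cancels: (EBIT − 4,000) × 470,000 = (EBIT − 468,000) × 610,000.
Solving, EBIT = (468,000·610,000 − 4,000·470,000) / (610,000 − 470,000) = 283,600,000,000 / 140,000 = 2,025,714.29.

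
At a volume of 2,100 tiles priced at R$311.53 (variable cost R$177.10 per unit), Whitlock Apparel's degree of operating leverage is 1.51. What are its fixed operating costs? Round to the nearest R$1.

At 2,100 units, contribution = 2,100 × R$134.43 = R$282,303.00.
DOL = contribution / EBIT, so EBIT = R$282,303.00 / 1.51 = R$186,955.63.
And FC = contribution − EBIT = R$282,303.00 − R$186,955.63 = R$95,347.

R$95,347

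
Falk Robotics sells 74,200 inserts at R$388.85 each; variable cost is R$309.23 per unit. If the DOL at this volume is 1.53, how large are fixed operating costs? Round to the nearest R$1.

R$2,046,494

Contribution at this volume is 74,200 × R$79.62 = R$5,907,804.00.
DOL = contribution / EBIT, so EBIT = R$5,907,804.00 / 1.53 = R$3,861,309.80.
And FC = contribution − EBIT = R$5,907,804.00 − R$3,861,309.80 = R$2,046,494.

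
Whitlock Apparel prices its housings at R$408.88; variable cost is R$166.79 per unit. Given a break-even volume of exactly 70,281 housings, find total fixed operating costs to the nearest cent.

R$17,014,327.29

Each unit contributes R$408.88 − R$166.79 = R$242.09.
Since BE = FC / CM, FC = 70,281 × R$242.09 = R$17,014,327.29.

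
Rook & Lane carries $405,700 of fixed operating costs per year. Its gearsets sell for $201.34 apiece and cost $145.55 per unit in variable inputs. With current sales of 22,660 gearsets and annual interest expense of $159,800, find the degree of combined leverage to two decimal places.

At 22,660 units, contribution = 22,660 × $55.79 = $1,264,201.40.
Operating income = contribution − fixed costs = $1,264,201.40 − $405,700 = $858,501.40. Interest = $159,800.00, so EBIT − I = $698,701.40.
Degree of total leverage = total CM / (EBIT − interest) = $1,264,201.40 / $698,701.40 = 1.8094.

1.81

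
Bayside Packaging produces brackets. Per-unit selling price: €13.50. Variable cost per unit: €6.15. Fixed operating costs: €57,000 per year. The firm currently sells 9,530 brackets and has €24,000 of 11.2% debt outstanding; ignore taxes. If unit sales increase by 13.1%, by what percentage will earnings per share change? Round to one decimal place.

At 9,530 units, contribution = 9,530 × €7.35 = €70,045.50.
Subtracting fixed costs: EBIT = €70,045.50 − €57,000 = €13,045.50.
After interest of €2,688.00, pre-tax earnings = €10,357.50.
Degree of combined leverage = contribution ÷ (EBIT − I) = €70,045.50 ÷ €10,357.50 = 6.7628.
EPS therefore changes by 6.7628 × (+13.1%) = +88.6%.

+88.6%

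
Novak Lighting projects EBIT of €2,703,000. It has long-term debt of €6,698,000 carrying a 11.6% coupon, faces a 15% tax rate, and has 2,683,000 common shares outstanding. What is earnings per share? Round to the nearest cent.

Interest = €776,968.00, so EBT = €2,703,000 − €776,968.00 = €1,926,032.00.
Net income = €1,926,032.00 × (1 − 0.15) = €1,637,127.20.
EPS = €1,637,127.20 ÷ 2,683,000 = €0.61.

€0.61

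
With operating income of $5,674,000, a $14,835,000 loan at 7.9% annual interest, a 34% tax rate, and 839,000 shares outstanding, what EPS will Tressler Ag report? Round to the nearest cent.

$3.54

Pre-tax income = $5,674,000 − $1,171,965.00 = $4,502,035.00.
After tax at 34%: net income = $4,502,035.00 × 0.66 = $2,971,343.10.
EPS = $2,971,343.10 ÷ 839,000 = $3.54.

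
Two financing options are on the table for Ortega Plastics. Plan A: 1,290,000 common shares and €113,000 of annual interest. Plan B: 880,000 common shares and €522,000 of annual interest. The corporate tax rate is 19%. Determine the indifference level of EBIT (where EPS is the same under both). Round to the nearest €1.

€1,399,854

Set EPS_A = EPS_B: (EBIT − €113,000)(1 − 0.19) ÷ 1,290,000 = (EBIT − €522,000)(1 − 0.19) ÷ 880,000.
Cancelling (1 − t) and cross-multiplying: 880,000·(EBIT − 113,000) = 1,290,000·(EBIT − 522,000).
EBIT × (1,290,000 − 880,000) = 522,000 × 1,290,000 − 113,000 × 880,000 = 573,940,000,000, so EBIT = 573,940,000,000 ÷ 410,000 = 1,399,853.66.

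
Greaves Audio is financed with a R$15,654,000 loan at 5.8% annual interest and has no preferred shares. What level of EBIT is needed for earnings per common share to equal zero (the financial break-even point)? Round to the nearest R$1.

R$907,932

Annual interest = 5.8% × R$15,654,000 = R$907,932.00.
Without preferred stock the financial break-even is simply EBIT = interest = R$907,932.00.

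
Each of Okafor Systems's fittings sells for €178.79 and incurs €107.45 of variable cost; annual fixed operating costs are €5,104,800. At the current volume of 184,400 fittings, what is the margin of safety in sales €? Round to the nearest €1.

€20,175,391

Each unit contributes €178.79 − €107.45 = €71.34. Break-even units = €5,104,800 ÷ €71.34 = 71,555.93; break-even revenue = 71,555.93 × €178.79 = €12,793,484.61.
Current sales = 184,400 × €178.79 = €32,968,876.00.
Margin of safety = €32,968,876.00 − €12,793,484.61 = €20,175,391.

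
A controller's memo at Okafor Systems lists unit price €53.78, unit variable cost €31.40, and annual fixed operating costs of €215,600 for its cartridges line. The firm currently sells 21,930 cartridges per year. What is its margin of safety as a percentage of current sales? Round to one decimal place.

56.1%

Unit CM = price − variable cost = €53.78 − €31.40 = €22.38. Break-even units = €215,600 ÷ €22.38 = 9,633.60; break-even revenue = 9,633.60 × €53.78 = €518,095.08.
Current sales = 21,930 × €53.78 = €1,179,395.40.
Margin of safety = (€1,179,395.40 − €518,095.08) ÷ €1,179,395.40 = 56.1%.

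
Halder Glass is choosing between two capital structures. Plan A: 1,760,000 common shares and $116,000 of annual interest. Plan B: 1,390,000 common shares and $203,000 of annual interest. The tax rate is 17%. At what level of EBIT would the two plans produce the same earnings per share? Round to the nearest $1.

$529,838

At indifference, (EBIT − 116,000)(1 − t)/1,760,000 = (EBIT − 203,000)(1 − t)/1,390,000.
The (1 − t) factor cancels: (EBIT − 116,000) × 1,390,000 = (EBIT − 203,000) × 1,760,000.
EBIT × (1,760,000 − 1,390,000) = 203,000 × 1,760,000 − 116,000 × 1,390,000 = 196,040,000,000, so EBIT = 196,040,000,000 ÷ 370,000 = 529,837.84.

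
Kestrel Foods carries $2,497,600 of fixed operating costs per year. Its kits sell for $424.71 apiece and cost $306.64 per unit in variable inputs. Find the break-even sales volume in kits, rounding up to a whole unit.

Each unit contributes $424.71 − $306.64 = $118.07.
Break-even volume = fixed costs ÷ CM per unit = $2,497,600 ÷ $118.07 = 21,153.55, so 21,154 kits.

21,154 kits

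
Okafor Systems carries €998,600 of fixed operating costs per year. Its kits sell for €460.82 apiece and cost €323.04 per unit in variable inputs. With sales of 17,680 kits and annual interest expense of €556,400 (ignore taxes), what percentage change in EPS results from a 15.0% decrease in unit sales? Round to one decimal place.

-41.5%

At 17,680 units, contribution = 17,680 × €137.78 = €2,435,950.40.
Subtracting fixed costs: EBIT = €2,435,950.40 − €998,600 = €1,437,350.40.
After interest of €556,400.00, pre-tax earnings = €880,950.40.
Degree of combined leverage = contribution ÷ (EBIT − I) = €2,435,950.40 ÷ €880,950.40 = 2.7651.
EPS therefore changes by 2.7651 × (-15.0%) = -41.5%.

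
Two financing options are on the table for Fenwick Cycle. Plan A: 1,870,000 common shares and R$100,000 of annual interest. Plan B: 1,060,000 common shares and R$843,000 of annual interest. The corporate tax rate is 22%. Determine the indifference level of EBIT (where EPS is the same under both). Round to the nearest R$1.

Set EPS_A = EPS_B: (EBIT − R$100,000)(1 − 0.22) ÷ 1,870,000 = (EBIT − R$843,000)(1 − 0.22) ÷ 1,060,000.
Cancelling (1 − t) and cross-multiplying: 1,060,000·(EBIT − 100,000) = 1,870,000·(EBIT − 843,000).
EBIT × (1,870,000 − 1,060,000) = 843,000 × 1,870,000 − 100,000 × 1,060,000 = 1,470,410,000,000, so EBIT = 1,470,410,000,000 ÷ 810,000 = 1,815,320.99.

R$1,815,321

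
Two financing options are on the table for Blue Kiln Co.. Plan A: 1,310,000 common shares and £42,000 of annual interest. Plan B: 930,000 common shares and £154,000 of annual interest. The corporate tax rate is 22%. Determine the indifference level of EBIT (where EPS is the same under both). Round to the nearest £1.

£428,105

Set EPS_A = EPS_B: (EBIT − £42,000)(1 − 0.22) ÷ 1,310,000 = (EBIT − £154,000)(1 − 0.22) ÷ 930,000.
Cancelling (1 − t) and cross-multiplying: 930,000·(EBIT − 42,000) = 1,310,000·(EBIT − 154,000).
Solving, EBIT = (154,000·1,310,000 − 42,000·930,000) / (1,310,000 − 930,000) = 162,680,000,000 / 380,000 = 428,105.26.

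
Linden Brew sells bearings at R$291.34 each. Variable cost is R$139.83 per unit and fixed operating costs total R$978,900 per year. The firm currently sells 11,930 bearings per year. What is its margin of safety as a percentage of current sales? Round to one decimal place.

45.8%

Unit CM = price − variable cost = R$291.34 − R$139.83 = R$151.51. Break-even units = R$978,900 ÷ R$151.51 = 6,460.96; break-even revenue = 6,460.96 × R$291.34 = R$1,882,335.99.
Current sales = 11,930 × R$291.34 = R$3,475,686.20.
Margin of safety = (R$3,475,686.20 − R$1,882,335.99) ÷ R$3,475,686.20 = 45.8%.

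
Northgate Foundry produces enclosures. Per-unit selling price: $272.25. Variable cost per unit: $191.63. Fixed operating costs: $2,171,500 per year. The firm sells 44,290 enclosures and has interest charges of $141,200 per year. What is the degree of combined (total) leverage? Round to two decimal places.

2.84

Contribution at this volume is 44,290 × $80.62 = $3,570,659.80.
Operating income = contribution − fixed costs = $3,570,659.80 − $2,171,500 = $1,399,159.80. Interest = $141,200.00.
DOL = $3,570,659.80 ÷ $1,399,159.80 = 2.5520; DFL = $1,399,159.80 ÷ $1,257,959.80 = 1.1122.
Combined leverage = 2.5520 × 1.1122 = 2.8383.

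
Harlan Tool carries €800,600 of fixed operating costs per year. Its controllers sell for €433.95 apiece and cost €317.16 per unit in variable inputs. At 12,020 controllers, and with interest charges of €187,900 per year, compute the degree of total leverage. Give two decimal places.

3.38

Total contribution margin = 12,020 × €116.79 = €1,403,815.80.
Subtracting fixed costs: EBIT = €1,403,815.80 − €800,600 = €603,215.80. Interest = €187,900.00.
DOL = €1,403,815.80 ÷ €603,215.80 = 2.3272; DFL = €603,215.80 ÷ €415,315.80 = 1.4524.
Combined leverage = 2.3272 × 1.4524 = 3.3800.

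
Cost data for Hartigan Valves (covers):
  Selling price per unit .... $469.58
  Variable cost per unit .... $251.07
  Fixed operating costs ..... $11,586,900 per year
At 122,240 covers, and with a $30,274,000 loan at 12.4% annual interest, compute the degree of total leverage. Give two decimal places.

Total contribution margin = 122,240 × $218.51 = $26,710,662.40.
Subtracting fixed costs: EBIT = $26,710,662.40 − $11,586,900 = $15,123,762.40. Interest = $3,753,976.00.
DOL = $26,710,662.40 ÷ $15,123,762.40 = 1.7661; DFL = $15,123,762.40 ÷ $11,369,786.40 = 1.3302.
DCL = DOL × DFL = 1.7661 × 1.3302 = 2.3493.

2.35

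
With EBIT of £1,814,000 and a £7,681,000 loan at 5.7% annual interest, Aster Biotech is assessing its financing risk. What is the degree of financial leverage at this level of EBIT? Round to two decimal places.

1.32

Interest = £437,817.00.
DFL = EBIT ÷ (EBIT − I) = £1,814,000 ÷ (£1,814,000 − £437,817.00) = £1,814,000 ÷ £1,376,183.00 = 1.3181.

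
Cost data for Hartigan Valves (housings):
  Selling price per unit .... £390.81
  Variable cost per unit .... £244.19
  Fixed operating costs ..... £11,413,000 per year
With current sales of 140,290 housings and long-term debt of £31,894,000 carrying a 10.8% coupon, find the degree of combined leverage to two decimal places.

3.60

At 140,290 units, contribution = 140,290 × £146.62 = £20,569,319.80.
Subtracting fixed costs: EBIT = £20,569,319.80 − £11,413,000 = £9,156,319.80. Interest = £3,444,552.00, so EBIT − I = £5,711,767.80.
Degree of total leverage = total CM / (EBIT − interest) = £20,569,319.80 / £5,711,767.80 = 3.6012.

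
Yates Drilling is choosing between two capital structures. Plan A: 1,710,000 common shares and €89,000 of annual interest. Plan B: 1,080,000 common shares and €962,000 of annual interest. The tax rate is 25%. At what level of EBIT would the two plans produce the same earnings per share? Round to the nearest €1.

Set EPS_A = EPS_B: (EBIT − €89,000)(1 − 0.25) ÷ 1,710,000 = (EBIT − €962,000)(1 − 0.25) ÷ 1,080,000.
Cancelling (1 − t) and cross-multiplying: 1,080,000·(EBIT − 89,000) = 1,710,000·(EBIT − 962,000).
Solving, EBIT = (962,000·1,710,000 − 89,000·1,080,000) / (1,710,000 − 1,080,000) = 1,548,900,000,000 / 630,000 = 2,458,571.43.

€2,458,571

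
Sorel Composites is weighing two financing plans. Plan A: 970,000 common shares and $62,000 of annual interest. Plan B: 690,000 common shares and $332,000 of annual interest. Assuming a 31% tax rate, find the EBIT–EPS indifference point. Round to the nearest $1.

$997,357

At indifference, (EBIT − 62,000)(1 − t)/970,000 = (EBIT − 332,000)(1 − t)/690,000.
The (1 − t) factor cancels: (EBIT − 62,000) × 690,000 = (EBIT − 332,000) × 970,000.
EBIT × (970,000 − 690,000) = 332,000 × 970,000 − 62,000 × 690,000 = 279,260,000,000, so EBIT = 279,260,000,000 ÷ 280,000 = 997,357.14.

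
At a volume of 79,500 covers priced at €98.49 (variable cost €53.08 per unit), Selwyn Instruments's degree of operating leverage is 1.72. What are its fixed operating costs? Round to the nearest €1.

€1,511,203

Contribution at this volume is 79,500 × €45.41 = €3,610,095.00.
Since DOL = CM ÷ EBIT, EBIT = €3,610,095.00 ÷ 1.72 = €2,098,892.44.
Fixed costs = CM − EBIT = €3,610,095.00 − €2,098,892.44 = €1,511,203.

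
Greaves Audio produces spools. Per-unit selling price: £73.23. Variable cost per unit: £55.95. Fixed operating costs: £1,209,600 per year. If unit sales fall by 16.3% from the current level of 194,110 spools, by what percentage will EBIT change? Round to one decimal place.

At 194,110 units, contribution = 194,110 × £17.28 = £3,354,220.80.
Subtracting fixed costs: EBIT = £3,354,220.80 − £1,209,600 = £2,144,620.80.
DOL = contribution ÷ EBIT = £3,354,220.80 ÷ £2,144,620.80 = 1.5640.
So EBIT moves 1.5640 × (-16.3%) = -25.5%.

-25.5%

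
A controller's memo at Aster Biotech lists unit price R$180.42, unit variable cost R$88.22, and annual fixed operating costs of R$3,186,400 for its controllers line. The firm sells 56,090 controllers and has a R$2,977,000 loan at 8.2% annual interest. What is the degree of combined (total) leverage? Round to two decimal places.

Contribution at this volume is 56,090 × R$92.20 = R$5,171,498.00.
EBIT = R$5,171,498.00 − R$3,186,400 = R$1,985,098.00. Interest = R$244,114.00.
DOL = R$5,171,498.00 ÷ R$1,985,098.00 = 2.6052; DFL = R$1,985,098.00 ÷ R$1,740,984.00 = 1.1402.
Combined leverage = 2.6052 × 1.1402 = 2.9704.

2.97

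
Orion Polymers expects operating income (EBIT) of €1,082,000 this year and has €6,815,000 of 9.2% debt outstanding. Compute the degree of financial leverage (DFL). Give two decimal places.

Annual interest charges come to €626,980.00.
DFL = EBIT ÷ (EBIT − I) = €1,082,000 ÷ (€1,082,000 − €626,980.00) = €1,082,000 ÷ €455,020.00 = 2.3779.

2.38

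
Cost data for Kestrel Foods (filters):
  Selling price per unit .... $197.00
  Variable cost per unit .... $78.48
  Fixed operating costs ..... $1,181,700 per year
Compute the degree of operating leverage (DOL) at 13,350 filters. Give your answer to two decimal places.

3.95

Total contribution margin = 13,350 × $118.52 = $1,582,242.00.
Operating income = contribution − fixed costs = $1,582,242.00 − $1,181,700 = $400,542.00.
Degree of operating leverage = $1,582,242.00 / $400,542.00 = 3.9503.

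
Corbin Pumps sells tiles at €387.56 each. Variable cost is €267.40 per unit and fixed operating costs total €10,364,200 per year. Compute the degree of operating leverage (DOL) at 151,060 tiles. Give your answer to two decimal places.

2.33

Total contribution margin = 151,060 × €120.16 = €18,151,369.60.
Operating income = contribution − fixed costs = €18,151,369.60 − €10,364,200 = €7,787,169.60.
So DOL = total CM / EBIT = €18,151,369.60 / €7,787,169.60 = 2.3309.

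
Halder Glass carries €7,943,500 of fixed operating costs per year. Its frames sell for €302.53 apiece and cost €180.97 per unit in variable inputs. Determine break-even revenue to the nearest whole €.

€19,769,226

Contribution margin per unit = €302.53 − €180.97 = €121.56, a CM ratio of €121.56 ÷ €302.53 = 0.4018.
Break-even sales = FC ÷ CM ratio = €7,943,500 × €302.53 / €121.56 = €19,769,226.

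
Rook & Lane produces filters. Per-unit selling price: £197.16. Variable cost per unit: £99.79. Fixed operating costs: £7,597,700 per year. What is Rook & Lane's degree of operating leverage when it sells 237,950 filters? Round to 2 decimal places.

1.49

Contribution at this volume is 237,950 × £97.37 = £23,169,191.50.
EBIT = £23,169,191.50 − £7,597,700 = £15,571,491.50.
DOL = contribution ÷ EBIT = £23,169,191.50 ÷ £15,571,491.50 = 1.4879.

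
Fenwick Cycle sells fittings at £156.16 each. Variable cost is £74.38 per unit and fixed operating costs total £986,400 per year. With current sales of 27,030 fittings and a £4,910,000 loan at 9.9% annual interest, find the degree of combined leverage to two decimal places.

3.00

At 27,030 units, contribution = 27,030 × £81.78 = £2,210,513.40.
Subtracting fixed costs: EBIT = £2,210,513.40 − £986,400 = £1,224,113.40. Interest = £486,090.00, so EBIT − I = £738,023.40.
DCL = contribution ÷ (EBIT − I) = £2,210,513.40 ÷ £738,023.40 = 2.9952.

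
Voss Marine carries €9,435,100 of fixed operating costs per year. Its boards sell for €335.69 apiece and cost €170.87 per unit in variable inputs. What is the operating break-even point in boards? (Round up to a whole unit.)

57,245 boards

Contribution margin per unit = €335.69 − €170.87 = €164.82.
Break-even volume = fixed costs ÷ CM per unit = €9,435,100 ÷ €164.82 = 57,244.87, so 57,245 boards.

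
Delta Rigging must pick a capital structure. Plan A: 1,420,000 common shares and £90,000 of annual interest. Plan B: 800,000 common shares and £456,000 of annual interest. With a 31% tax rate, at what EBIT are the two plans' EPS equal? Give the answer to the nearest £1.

Set EPS_A = EPS_B: (EBIT − £90,000)(1 − 0.31) ÷ 1,420,000 = (EBIT − £456,000)(1 − 0.31) ÷ 800,000.
The (1 − t) factor cancels: (EBIT − 90,000) × 800,000 = (EBIT − 456,000) × 1,420,000.
Solving, EBIT = (456,000·1,420,000 − 90,000·800,000) / (1,420,000 − 800,000) = 575,520,000,000 / 620,000 = 928,258.06.

£928,258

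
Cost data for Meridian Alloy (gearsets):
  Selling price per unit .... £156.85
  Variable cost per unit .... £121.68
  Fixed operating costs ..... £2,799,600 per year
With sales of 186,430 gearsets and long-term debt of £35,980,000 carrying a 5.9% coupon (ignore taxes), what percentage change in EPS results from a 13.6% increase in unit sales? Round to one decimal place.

Total contribution margin = 186,430 × £35.17 = £6,556,743.10.
Subtracting fixed costs: EBIT = £6,556,743.10 − £2,799,600 = £3,757,143.10.
After interest of £2,122,820.00, pre-tax earnings = £1,634,323.10.
Degree of combined leverage = contribution ÷ (EBIT − I) = £6,556,743.10 ÷ £1,634,323.10 = 4.0119.
EPS therefore changes by 4.0119 × (+13.6%) = +54.6%.

+54.6%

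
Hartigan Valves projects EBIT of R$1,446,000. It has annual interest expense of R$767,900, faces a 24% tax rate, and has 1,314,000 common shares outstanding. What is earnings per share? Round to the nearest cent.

R$0.39

Pre-tax income = R$1,446,000 − R$767,900.00 = R$678,100.00.
Net income = R$678,100.00 × (1 − 0.24) = R$515,356.00.
EPS = R$515,356.00 ÷ 1,314,000 = R$0.39.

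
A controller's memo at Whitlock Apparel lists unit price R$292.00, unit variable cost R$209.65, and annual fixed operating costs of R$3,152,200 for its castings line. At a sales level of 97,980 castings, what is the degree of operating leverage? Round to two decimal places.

1.64

At 97,980 units, contribution = 97,980 × R$82.35 = R$8,068,653.00.
EBIT = R$8,068,653.00 − R$3,152,200 = R$4,916,453.00.
DOL = contribution ÷ EBIT = R$8,068,653.00 ÷ R$4,916,453.00 = 1.6412.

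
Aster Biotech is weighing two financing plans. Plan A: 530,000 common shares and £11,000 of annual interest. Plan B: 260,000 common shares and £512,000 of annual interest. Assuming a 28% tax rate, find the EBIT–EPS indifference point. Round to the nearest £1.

At indifference, (EBIT − 11,000)(1 − t)/530,000 = (EBIT − 512,000)(1 − t)/260,000.
The (1 − t) factor cancels: (EBIT − 11,000) × 260,000 = (EBIT − 512,000) × 530,000.
EBIT × (530,000 − 260,000) = 512,000 × 530,000 − 11,000 × 260,000 = 268,500,000,000, so EBIT = 268,500,000,000 ÷ 270,000 = 994,444.44.

£994,444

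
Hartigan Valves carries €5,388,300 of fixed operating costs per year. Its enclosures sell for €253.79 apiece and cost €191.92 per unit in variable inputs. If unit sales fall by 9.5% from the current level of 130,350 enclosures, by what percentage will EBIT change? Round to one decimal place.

-28.6%

Total contribution margin = 130,350 × €61.87 = €8,064,754.50.
Subtracting fixed costs: EBIT = €8,064,754.50 − €5,388,300 = €2,676,454.50.
Degree of operating leverage = €8,064,754.50 / €2,676,454.50 = 3.0132.
%ΔEBIT = DOL × %ΔSales = 3.0132 × -9.5% = -28.6%.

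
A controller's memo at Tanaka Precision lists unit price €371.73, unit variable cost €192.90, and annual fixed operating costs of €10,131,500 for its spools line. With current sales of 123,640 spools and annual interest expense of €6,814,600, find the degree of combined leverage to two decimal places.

4.28

Total contribution margin = 123,640 × €178.83 = €22,110,541.20.
Subtracting fixed costs: EBIT = €22,110,541.20 − €10,131,500 = €11,979,041.20. Interest = €6,814,600.00, so EBIT − I = €5,164,441.20.
DCL = contribution ÷ (EBIT − I) = €22,110,541.20 ÷ €5,164,441.20 = 4.2813.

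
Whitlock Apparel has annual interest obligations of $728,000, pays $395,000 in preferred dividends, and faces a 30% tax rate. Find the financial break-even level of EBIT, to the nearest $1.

Grossing the preferred dividend up to pre-tax terms: $395,000 / (1 − 0.30) = $564,285.71.
Financial break-even EBIT = interest + D_p ÷ (1 − t) = $728,000 + $564,285.71 = $1,292,285.71.

$1,292,286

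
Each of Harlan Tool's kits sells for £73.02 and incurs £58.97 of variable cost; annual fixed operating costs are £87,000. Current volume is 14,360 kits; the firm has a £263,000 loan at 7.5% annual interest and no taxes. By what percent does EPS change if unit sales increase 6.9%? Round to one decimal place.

Contribution at this volume is 14,360 × £14.05 = £201,758.00.
Subtracting fixed costs: EBIT = £201,758.00 − £87,000 = £114,758.00.
Interest = £19,725.00, so EBIT − I = £95,033.00.
DCL = total CM / (EBIT − I) = £201,758.00 / £95,033.00 = 2.1230.
EPS therefore changes by 2.1230 × (+6.9%) = +14.6%.

+14.6%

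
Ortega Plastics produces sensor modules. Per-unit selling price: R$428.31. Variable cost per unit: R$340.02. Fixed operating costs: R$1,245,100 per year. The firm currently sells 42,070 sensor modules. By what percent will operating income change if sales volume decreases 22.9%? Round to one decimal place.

Contribution at this volume is 42,070 × R$88.29 = R$3,714,360.30.
Operating income = contribution − fixed costs = R$3,714,360.30 − R$1,245,100 = R$2,469,260.30.
So DOL = total CM / EBIT = R$3,714,360.30 / R$2,469,260.30 = 1.5042.
Operating income changes by 1.5042 × -22.9% = -34.4%.

-34.4%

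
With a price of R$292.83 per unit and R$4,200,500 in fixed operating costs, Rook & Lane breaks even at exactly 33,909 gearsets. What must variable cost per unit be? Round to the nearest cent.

Contribution per unit must be FC / Q = R$4,200,500 / 33,909 = R$123.8757.
Hence VC = price − CM = R$292.83 − R$123.8757 = R$168.95.

R$168.95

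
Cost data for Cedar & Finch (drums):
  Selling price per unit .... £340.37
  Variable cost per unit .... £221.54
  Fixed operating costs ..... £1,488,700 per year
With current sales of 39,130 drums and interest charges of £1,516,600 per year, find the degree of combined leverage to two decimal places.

2.83

Total contribution margin = 39,130 × £118.83 = £4,649,817.90.
EBIT = £4,649,817.90 − £1,488,700 = £3,161,117.90. Interest = £1,516,600.00.
DOL = £4,649,817.90 ÷ £3,161,117.90 = 1.4709; DFL = £3,161,117.90 ÷ £1,644,517.90 = 1.9222.
Combined leverage = 1.4709 × 1.9222 = 2.8274.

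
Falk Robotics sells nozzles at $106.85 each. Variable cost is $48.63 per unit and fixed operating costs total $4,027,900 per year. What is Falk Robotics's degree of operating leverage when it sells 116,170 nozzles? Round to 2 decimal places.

Total contribution margin = 116,170 × $58.22 = $6,763,417.40.
Operating income = contribution − fixed costs = $6,763,417.40 − $4,027,900 = $2,735,517.40.
Degree of operating leverage = $6,763,417.40 / $2,735,517.40 = 2.4724.

2.47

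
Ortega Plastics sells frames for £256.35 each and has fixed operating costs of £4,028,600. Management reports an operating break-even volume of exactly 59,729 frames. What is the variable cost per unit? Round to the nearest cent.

£188.90

At break-even, FC = Q × (P − VC), so P − VC = £4,028,600 ÷ 59,729 = £67.4480.
Hence VC = price − CM = £256.35 − £67.4480 = £188.90.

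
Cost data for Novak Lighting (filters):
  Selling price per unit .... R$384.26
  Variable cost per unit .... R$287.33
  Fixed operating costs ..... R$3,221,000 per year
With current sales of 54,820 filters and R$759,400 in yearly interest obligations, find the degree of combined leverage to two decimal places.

3.99

Total contribution margin = 54,820 × R$96.93 = R$5,313,702.60.
EBIT = R$5,313,702.60 − R$3,221,000 = R$2,092,702.60. Interest = R$759,400.00.
DOL = R$5,313,702.60 ÷ R$2,092,702.60 = 2.5392; DFL = R$2,092,702.60 ÷ R$1,333,302.60 = 1.5696.
DCL = DOL × DFL = 2.5392 × 1.5696 = 3.9855.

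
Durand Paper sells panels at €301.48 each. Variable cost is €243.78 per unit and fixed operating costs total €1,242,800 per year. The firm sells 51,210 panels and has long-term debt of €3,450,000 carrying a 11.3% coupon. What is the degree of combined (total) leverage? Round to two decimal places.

Total contribution margin = 51,210 × €57.70 = €2,954,817.00.
Operating income = contribution − fixed costs = €2,954,817.00 − €1,242,800 = €1,712,017.00. Interest = €389,850.00.
DOL = €2,954,817.00 ÷ €1,712,017.00 = 1.7259; DFL = €1,712,017.00 ÷ €1,322,167.00 = 1.2949.
Combined leverage = 1.7259 × 1.2949 = 2.2349.

2.23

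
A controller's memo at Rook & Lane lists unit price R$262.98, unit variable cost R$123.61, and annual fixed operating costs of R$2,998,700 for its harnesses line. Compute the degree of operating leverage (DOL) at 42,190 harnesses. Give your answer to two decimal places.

At 42,190 units, contribution = 42,190 × R$139.37 = R$5,880,020.30.
Subtracting fixed costs: EBIT = R$5,880,020.30 − R$2,998,700 = R$2,881,320.30.
DOL = contribution ÷ EBIT = R$5,880,020.30 ÷ R$2,881,320.30 = 2.0407.

2.04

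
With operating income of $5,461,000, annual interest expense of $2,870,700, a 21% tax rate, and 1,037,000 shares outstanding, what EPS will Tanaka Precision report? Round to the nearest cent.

Interest = $2,870,700.00, so EBT = $5,461,000 − $2,870,700.00 = $2,590,300.00.
Net income = $2,590,300.00 × (1 − 0.21) = $2,046,337.00.
EPS = $2,046,337.00 ÷ 1,037,000 = $1.97.

$1.97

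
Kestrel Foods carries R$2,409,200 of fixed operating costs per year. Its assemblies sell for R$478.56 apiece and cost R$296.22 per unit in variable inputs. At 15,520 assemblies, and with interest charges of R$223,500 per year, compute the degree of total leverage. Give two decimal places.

Contribution at this volume is 15,520 × R$182.34 = R$2,829,916.80.
Operating income = contribution − fixed costs = R$2,829,916.80 − R$2,409,200 = R$420,716.80. Interest = R$223,500.00.
DOL = R$2,829,916.80 ÷ R$420,716.80 = 6.7264; DFL = R$420,716.80 ÷ R$197,216.80 = 2.1333.
Combined leverage = 6.7264 × 2.1333 = 14.3494.

14.35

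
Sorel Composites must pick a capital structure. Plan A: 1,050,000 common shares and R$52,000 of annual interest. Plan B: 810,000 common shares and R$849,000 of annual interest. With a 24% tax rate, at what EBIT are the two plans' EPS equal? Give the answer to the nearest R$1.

R$3,538,875

Set EPS_A = EPS_B: (EBIT − R$52,000)(1 − 0.24) ÷ 1,050,000 = (EBIT − R$849,000)(1 − 0.24) ÷ 810,000.
The (1 − t) factor cancels: (EBIT − 52,000) × 810,000 = (EBIT − 849,000) × 1,050,000.
Solving, EBIT = (849,000·1,050,000 − 52,000·810,000) / (1,050,000 − 810,000) = 849,330,000,000 / 240,000 = 3,538,875.00.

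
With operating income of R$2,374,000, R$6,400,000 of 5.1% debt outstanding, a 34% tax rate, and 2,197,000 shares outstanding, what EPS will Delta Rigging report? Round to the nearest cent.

Interest = R$326,400.00, so EBT = R$2,374,000 − R$326,400.00 = R$2,047,600.00.
After tax at 34%: net income = R$2,047,600.00 × 0.66 = R$1,351,416.00.
EPS = R$1,351,416.00 ÷ 2,197,000 = R$0.62.

R$0.62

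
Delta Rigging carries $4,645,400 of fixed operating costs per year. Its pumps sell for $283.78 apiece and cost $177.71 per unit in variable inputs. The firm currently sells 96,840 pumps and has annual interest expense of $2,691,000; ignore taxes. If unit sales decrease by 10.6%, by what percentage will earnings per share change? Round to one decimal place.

-37.1%

At 96,840 units, contribution = 96,840 × $106.07 = $10,271,818.80.
Operating income = contribution − fixed costs = $10,271,818.80 − $4,645,400 = $5,626,418.80.
Interest = $2,691,000.00, so EBIT − I = $2,935,418.80.
DCL = total CM / (EBIT − I) = $10,271,818.80 / $2,935,418.80 = 3.4993.
EPS therefore changes by 3.4993 × (-10.6%) = -37.1%.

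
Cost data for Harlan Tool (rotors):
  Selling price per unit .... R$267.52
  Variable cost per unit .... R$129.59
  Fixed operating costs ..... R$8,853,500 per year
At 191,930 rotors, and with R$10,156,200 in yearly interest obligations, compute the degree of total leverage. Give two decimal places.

3.55

At 191,930 units, contribution = 191,930 × R$137.93 = R$26,472,904.90.
EBIT = R$26,472,904.90 − R$8,853,500 = R$17,619,404.90. Interest = R$10,156,200.00, so EBIT − I = R$7,463,204.90.
DCL = contribution ÷ (EBIT − I) = R$26,472,904.90 ÷ R$7,463,204.90 = 3.5471.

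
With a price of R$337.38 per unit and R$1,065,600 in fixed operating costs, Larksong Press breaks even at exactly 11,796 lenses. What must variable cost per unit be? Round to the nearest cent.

R$247.04

Contribution per unit must be FC / Q = R$1,065,600 / 11,796 = R$90.3357.
Variable cost per unit = R$337.38 − R$90.3357 = R$247.04.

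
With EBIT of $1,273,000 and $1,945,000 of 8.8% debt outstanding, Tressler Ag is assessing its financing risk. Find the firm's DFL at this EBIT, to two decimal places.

1.16

Annual interest charges come to $171,160.00.
DFL = EBIT ÷ (EBIT − I) = $1,273,000 ÷ ($1,273,000 − $171,160.00) = $1,273,000 ÷ $1,101,840.00 = 1.1553.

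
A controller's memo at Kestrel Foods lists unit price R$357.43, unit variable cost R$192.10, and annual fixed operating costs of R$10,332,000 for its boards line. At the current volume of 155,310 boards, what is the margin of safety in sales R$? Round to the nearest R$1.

Contribution margin per unit = R$357.43 − R$192.10 = R$165.33. Break-even units = R$10,332,000 ÷ R$165.33 = 62,493.20; break-even revenue = 62,493.20 × R$357.43 = R$22,336,942.84.
Current sales = 155,310 × R$357.43 = R$55,512,453.30.
Margin of safety = R$55,512,453.30 − R$22,336,942.84 = R$33,175,510.

R$33,175,510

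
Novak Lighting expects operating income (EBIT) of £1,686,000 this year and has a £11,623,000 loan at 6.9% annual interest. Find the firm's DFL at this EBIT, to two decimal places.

1.91

Annual interest charges come to £801,987.00.
DFL = EBIT ÷ (EBIT − I) = £1,686,000 ÷ (£1,686,000 − £801,987.00) = £1,686,000 ÷ £884,013.00 = 1.9072.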